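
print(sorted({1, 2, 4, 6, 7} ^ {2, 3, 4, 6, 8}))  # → [1, 3, 7, 8]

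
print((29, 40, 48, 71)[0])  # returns 29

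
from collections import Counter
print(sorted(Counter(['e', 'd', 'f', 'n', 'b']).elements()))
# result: ['b', 'd', 'e', 'f', 'n']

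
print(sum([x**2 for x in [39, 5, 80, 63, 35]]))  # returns 13140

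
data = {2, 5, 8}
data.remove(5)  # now {2, 8}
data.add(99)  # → {2, 8, 99}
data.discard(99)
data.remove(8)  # {2}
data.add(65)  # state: {2, 65}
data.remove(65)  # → {2}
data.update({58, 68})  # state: {2, 58, 68}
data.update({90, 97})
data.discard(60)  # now {2, 58, 68, 90, 97}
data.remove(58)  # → {2, 68, 90, 97}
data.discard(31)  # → {2, 68, 90, 97}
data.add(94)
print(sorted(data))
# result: [2, 68, 90, 94, 97]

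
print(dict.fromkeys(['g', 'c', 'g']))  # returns {'g': None, 'c': None}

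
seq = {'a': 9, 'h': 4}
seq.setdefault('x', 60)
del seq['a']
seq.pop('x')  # 60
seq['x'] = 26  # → {'h': 4, 'x': 26}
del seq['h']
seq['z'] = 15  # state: {'x': 26, 'z': 15}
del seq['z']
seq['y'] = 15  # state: {'x': 26, 'y': 15}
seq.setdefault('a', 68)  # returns 68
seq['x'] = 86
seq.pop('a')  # 68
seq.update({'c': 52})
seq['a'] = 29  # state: {'x': 86, 'y': 15, 'c': 52, 'a': 29}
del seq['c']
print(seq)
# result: {'x': 86, 'y': 15, 'a': 29}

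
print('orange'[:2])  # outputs or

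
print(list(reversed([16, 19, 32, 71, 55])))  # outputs [55, 71, 32, 19, 16]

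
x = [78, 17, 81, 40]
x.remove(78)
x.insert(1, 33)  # [17, 33, 81, 40]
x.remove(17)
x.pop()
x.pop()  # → 81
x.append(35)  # [33, 35]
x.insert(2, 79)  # [33, 35, 79]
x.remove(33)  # [35, 79]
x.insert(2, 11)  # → [35, 79, 11]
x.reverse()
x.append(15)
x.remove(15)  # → [11, 79, 35]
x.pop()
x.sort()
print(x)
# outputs [11, 79]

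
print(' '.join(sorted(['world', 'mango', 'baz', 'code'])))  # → baz code mango world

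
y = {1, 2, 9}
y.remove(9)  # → {1, 2}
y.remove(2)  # {1}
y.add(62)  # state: {1, 62}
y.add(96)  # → {1, 62, 96}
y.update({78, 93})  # {1, 62, 78, 93, 96}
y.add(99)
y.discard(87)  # {1, 62, 78, 93, 96, 99}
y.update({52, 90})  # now {1, 52, 62, 78, 90, 93, 96, 99}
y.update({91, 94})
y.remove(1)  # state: {52, 62, 78, 90, 91, 93, 94, 96, 99}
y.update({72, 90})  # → {52, 62, 72, 78, 90, 91, 93, 94, 96, 99}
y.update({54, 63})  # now {52, 54, 62, 63, 72, 78, 90, 91, 93, 94, 96, 99}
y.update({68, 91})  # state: {52, 54, 62, 63, 68, 72, 78, 90, 91, 93, 94, 96, 99}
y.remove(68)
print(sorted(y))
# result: [52, 54, 62, 63, 72, 78, 90, 91, 93, 94, 96, 99]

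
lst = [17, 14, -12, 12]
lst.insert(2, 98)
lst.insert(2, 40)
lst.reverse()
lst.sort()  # [-12, 12, 14, 17, 40, 98]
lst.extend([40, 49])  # [-12, 12, 14, 17, 40, 98, 40, 49]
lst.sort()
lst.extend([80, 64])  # [-12, 12, 14, 17, 40, 40, 49, 98, 80, 64]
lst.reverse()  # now [64, 80, 98, 49, 40, 40, 17, 14, 12, -12]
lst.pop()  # -12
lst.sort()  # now [12, 14, 17, 40, 40, 49, 64, 80, 98]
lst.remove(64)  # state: [12, 14, 17, 40, 40, 49, 80, 98]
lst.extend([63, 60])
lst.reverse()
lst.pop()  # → 12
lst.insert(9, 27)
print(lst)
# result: [60, 63, 98, 80, 49, 40, 40, 17, 14, 27]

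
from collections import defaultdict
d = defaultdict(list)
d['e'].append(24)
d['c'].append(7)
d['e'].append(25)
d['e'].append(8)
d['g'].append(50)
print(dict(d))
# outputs {'e': [24, 25, 8], 'c': [7], 'g': [50]}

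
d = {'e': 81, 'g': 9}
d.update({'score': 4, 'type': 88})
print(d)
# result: {'e': 81, 'g': 9, 'score': 4, 'type': 88}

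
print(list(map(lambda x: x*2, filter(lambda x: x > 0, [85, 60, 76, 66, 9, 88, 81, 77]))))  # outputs [170, 120, 152, 132, 18, 176, 162, 154]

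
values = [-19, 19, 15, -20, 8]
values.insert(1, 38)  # [-19, 38, 19, 15, -20, 8]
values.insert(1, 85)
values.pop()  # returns 8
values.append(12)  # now [-19, 85, 38, 19, 15, -20, 12]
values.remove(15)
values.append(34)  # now [-19, 85, 38, 19, -20, 12, 34]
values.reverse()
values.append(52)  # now [34, 12, -20, 19, 38, 85, -19, 52]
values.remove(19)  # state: [34, 12, -20, 38, 85, -19, 52]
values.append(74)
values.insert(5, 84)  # [34, 12, -20, 38, 85, 84, -19, 52, 74]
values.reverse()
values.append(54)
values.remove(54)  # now [74, 52, -19, 84, 85, 38, -20, 12, 34]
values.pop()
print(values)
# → [74, 52, -19, 84, 85, 38, -20, 12]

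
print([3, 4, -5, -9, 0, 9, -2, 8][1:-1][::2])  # [4, -9, 9]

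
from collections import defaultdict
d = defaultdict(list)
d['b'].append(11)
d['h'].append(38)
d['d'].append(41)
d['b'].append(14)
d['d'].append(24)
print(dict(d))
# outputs {'b': [11, 14], 'h': [38], 'd': [41, 24]}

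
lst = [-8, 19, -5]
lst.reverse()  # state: [-5, 19, -8]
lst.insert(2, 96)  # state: [-5, 19, 96, -8]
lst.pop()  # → -8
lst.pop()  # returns 96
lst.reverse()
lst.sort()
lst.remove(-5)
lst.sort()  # [19]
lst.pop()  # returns 19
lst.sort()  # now []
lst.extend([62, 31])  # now [62, 31]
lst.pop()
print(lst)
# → [62]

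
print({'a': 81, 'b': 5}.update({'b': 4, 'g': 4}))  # None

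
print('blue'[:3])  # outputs blu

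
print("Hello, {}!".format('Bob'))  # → Hello, Bob!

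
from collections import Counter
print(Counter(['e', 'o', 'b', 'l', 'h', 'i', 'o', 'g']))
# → Counter({'o': 2, 'e': 1, 'b': 1, 'l': 1, 'h': 1, 'i': 1, 'g': 1})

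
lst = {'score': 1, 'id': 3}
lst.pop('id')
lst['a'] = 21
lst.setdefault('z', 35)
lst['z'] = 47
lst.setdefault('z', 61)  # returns 47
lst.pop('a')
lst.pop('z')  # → 47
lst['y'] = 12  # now {'score': 1, 'y': 12}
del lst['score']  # {'y': 12}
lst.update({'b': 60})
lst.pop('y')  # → 12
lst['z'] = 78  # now {'b': 60, 'z': 78}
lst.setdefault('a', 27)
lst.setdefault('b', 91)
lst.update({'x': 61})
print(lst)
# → {'b': 60, 'z': 78, 'a': 27, 'x': 61}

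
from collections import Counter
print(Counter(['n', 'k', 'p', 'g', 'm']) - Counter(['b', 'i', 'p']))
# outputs Counter({'n': 1, 'k': 1, 'g': 1, 'm': 1})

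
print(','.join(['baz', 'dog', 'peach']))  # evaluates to baz,dog,peach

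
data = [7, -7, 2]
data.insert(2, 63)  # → [7, -7, 63, 2]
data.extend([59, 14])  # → [7, -7, 63, 2, 59, 14]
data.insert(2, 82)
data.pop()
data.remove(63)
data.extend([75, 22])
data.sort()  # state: [-7, 2, 7, 22, 59, 75, 82]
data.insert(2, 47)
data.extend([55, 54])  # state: [-7, 2, 47, 7, 22, 59, 75, 82, 55, 54]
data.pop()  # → 54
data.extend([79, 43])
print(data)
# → [-7, 2, 47, 7, 22, 59, 75, 82, 55, 79, 43]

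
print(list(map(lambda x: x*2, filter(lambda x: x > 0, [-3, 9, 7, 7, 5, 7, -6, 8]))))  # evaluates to [18, 14, 14, 10, 14, 16]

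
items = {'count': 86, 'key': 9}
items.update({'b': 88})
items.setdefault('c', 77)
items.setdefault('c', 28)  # 77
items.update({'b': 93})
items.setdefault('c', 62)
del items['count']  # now {'key': 9, 'b': 93, 'c': 77}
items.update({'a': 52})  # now {'key': 9, 'b': 93, 'c': 77, 'a': 52}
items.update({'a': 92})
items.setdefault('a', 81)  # 92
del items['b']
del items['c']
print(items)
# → {'key': 9, 'a': 92}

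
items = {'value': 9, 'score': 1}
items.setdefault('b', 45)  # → 45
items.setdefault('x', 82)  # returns 82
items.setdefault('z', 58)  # 58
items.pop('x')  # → 82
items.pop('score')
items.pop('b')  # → 45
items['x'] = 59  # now {'value': 9, 'z': 58, 'x': 59}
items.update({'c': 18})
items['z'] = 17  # {'value': 9, 'z': 17, 'x': 59, 'c': 18}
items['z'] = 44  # {'value': 9, 'z': 44, 'x': 59, 'c': 18}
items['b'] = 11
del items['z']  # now {'value': 9, 'x': 59, 'c': 18, 'b': 11}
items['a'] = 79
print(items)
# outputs {'value': 9, 'x': 59, 'c': 18, 'b': 11, 'a': 79}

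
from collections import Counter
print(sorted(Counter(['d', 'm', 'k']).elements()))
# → ['d', 'k', 'm']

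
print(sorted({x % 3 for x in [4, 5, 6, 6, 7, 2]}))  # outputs [0, 1, 2]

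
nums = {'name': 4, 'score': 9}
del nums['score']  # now {'name': 4}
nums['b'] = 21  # {'name': 4, 'b': 21}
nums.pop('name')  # 4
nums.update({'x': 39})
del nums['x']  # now {'b': 21}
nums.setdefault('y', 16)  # 16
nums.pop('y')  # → 16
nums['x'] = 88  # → {'b': 21, 'x': 88}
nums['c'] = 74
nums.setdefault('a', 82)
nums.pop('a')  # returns 82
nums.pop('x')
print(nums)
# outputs {'b': 21, 'c': 74}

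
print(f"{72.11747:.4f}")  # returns 72.1175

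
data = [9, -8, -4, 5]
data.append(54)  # [9, -8, -4, 5, 54]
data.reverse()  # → [54, 5, -4, -8, 9]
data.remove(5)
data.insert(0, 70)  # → [70, 54, -4, -8, 9]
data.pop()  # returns 9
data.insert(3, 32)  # [70, 54, -4, 32, -8]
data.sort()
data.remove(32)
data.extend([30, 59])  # [-8, -4, 54, 70, 30, 59]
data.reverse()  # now [59, 30, 70, 54, -4, -8]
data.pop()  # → -8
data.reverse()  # [-4, 54, 70, 30, 59]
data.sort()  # [-4, 30, 54, 59, 70]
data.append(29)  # [-4, 30, 54, 59, 70, 29]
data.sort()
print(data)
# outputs [-4, 29, 30, 54, 59, 70]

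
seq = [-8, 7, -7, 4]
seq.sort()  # [-8, -7, 4, 7]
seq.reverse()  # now [7, 4, -7, -8]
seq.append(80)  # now [7, 4, -7, -8, 80]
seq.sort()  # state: [-8, -7, 4, 7, 80]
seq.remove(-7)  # [-8, 4, 7, 80]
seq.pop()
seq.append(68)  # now [-8, 4, 7, 68]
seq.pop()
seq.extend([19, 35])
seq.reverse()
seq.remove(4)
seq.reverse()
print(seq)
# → [-8, 7, 19, 35]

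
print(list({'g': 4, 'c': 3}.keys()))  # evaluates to ['g', 'c']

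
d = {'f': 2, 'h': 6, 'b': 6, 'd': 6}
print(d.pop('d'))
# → 6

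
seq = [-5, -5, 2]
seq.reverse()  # [2, -5, -5]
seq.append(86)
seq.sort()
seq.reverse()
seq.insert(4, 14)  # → [86, 2, -5, -5, 14]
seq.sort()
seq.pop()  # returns 86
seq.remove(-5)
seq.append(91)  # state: [-5, 2, 14, 91]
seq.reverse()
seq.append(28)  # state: [91, 14, 2, -5, 28]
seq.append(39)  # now [91, 14, 2, -5, 28, 39]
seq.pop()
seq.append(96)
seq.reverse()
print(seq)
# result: [96, 28, -5, 2, 14, 91]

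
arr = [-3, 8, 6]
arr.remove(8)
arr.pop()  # 6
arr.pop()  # -3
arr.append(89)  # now [89]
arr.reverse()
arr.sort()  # [89]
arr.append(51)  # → [89, 51]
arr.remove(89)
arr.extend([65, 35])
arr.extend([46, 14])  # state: [51, 65, 35, 46, 14]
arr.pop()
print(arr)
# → [51, 65, 35, 46]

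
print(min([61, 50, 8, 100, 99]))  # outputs 8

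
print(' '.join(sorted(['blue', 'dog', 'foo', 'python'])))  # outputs blue dog foo python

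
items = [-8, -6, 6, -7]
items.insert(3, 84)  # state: [-8, -6, 6, 84, -7]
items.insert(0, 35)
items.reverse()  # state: [-7, 84, 6, -6, -8, 35]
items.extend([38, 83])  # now [-7, 84, 6, -6, -8, 35, 38, 83]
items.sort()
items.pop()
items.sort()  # [-8, -7, -6, 6, 35, 38, 83]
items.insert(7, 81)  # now [-8, -7, -6, 6, 35, 38, 83, 81]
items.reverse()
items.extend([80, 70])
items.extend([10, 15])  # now [81, 83, 38, 35, 6, -6, -7, -8, 80, 70, 10, 15]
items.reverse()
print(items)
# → [15, 10, 70, 80, -8, -7, -6, 6, 35, 38, 83, 81]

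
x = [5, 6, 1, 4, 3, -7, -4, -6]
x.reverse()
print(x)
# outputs [-6, -4, -7, 3, 4, 1, 6, 5]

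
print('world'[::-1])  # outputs dlrow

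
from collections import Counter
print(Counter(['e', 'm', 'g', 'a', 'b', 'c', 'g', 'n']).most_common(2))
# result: [('g', 2), ('e', 1)]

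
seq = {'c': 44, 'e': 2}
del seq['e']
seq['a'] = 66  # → {'c': 44, 'a': 66}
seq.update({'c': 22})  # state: {'c': 22, 'a': 66}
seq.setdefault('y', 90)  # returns 90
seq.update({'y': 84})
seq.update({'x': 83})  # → {'c': 22, 'a': 66, 'y': 84, 'x': 83}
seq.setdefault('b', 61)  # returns 61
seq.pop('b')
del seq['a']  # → {'c': 22, 'y': 84, 'x': 83}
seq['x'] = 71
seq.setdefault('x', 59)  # 71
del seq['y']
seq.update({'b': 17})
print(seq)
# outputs {'c': 22, 'x': 71, 'b': 17}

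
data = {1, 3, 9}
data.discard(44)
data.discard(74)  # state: {1, 3, 9}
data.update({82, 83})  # {1, 3, 9, 82, 83}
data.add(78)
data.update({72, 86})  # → {1, 3, 9, 72, 78, 82, 83, 86}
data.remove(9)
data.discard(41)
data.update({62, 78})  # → {1, 3, 62, 72, 78, 82, 83, 86}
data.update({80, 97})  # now {1, 3, 62, 72, 78, 80, 82, 83, 86, 97}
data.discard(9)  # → {1, 3, 62, 72, 78, 80, 82, 83, 86, 97}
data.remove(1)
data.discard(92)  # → {3, 62, 72, 78, 80, 82, 83, 86, 97}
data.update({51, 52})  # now {3, 51, 52, 62, 72, 78, 80, 82, 83, 86, 97}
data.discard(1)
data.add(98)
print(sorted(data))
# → [3, 51, 52, 62, 72, 78, 80, 82, 83, 86, 97, 98]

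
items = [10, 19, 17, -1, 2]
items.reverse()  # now [2, -1, 17, 19, 10]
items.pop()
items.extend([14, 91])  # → [2, -1, 17, 19, 14, 91]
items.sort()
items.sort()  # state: [-1, 2, 14, 17, 19, 91]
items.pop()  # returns 91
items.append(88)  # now [-1, 2, 14, 17, 19, 88]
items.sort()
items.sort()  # [-1, 2, 14, 17, 19, 88]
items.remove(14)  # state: [-1, 2, 17, 19, 88]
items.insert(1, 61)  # [-1, 61, 2, 17, 19, 88]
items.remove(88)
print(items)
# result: [-1, 61, 2, 17, 19]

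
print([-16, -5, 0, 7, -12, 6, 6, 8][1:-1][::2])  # [-5, 7, 6]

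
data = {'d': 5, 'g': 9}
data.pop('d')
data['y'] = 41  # {'g': 9, 'y': 41}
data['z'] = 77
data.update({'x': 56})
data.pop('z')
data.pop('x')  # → 56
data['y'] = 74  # {'g': 9, 'y': 74}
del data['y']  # {'g': 9}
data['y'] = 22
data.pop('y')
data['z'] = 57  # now {'g': 9, 'z': 57}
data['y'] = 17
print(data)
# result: {'g': 9, 'z': 57, 'y': 17}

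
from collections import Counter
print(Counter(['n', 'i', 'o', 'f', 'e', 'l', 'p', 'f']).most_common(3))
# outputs [('f', 2), ('n', 1), ('i', 1)]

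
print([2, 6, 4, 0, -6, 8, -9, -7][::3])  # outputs [2, 0, -9]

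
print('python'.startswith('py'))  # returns True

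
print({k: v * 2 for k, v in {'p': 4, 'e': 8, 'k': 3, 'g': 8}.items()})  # {'p': 8, 'e': 16, 'k': 6, 'g': 16}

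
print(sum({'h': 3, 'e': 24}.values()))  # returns 27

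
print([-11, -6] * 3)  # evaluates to [-11, -6, -11, -6, -11, -6]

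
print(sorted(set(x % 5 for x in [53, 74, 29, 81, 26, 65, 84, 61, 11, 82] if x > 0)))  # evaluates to [0, 1, 2, 3, 4]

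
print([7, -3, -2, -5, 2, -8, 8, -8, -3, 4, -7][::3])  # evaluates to [7, -5, 8, 4]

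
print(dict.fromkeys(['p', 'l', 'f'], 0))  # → {'p': 0, 'l': 0, 'f': 0}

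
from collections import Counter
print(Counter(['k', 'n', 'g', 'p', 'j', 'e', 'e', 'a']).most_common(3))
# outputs [('e', 2), ('k', 1), ('n', 1)]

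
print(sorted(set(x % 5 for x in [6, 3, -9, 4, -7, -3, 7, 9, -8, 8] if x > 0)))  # [1, 2, 3, 4]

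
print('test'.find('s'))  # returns 2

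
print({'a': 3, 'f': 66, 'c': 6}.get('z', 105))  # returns 105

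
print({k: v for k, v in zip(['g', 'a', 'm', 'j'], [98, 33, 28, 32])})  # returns {'g': 98, 'a': 33, 'm': 28, 'j': 32}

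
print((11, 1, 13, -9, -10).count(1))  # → 1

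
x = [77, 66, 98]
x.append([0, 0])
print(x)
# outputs [77, 66, 98, [0, 0]]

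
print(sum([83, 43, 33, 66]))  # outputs 225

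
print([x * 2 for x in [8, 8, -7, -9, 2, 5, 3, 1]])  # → [16, 16, -14, -18, 4, 10, 6, 2]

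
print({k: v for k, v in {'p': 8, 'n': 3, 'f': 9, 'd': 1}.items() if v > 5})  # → {'p': 8, 'f': 9}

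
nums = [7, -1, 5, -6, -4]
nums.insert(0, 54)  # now [54, 7, -1, 5, -6, -4]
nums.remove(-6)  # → [54, 7, -1, 5, -4]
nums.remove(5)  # [54, 7, -1, -4]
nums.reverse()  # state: [-4, -1, 7, 54]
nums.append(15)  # [-4, -1, 7, 54, 15]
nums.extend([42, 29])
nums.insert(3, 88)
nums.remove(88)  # [-4, -1, 7, 54, 15, 42, 29]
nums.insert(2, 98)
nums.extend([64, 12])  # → [-4, -1, 98, 7, 54, 15, 42, 29, 64, 12]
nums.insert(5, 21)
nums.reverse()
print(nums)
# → [12, 64, 29, 42, 15, 21, 54, 7, 98, -1, -4]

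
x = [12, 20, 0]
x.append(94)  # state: [12, 20, 0, 94]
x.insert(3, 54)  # [12, 20, 0, 54, 94]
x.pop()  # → 94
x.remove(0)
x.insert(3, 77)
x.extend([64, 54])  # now [12, 20, 54, 77, 64, 54]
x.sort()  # [12, 20, 54, 54, 64, 77]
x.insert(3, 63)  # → [12, 20, 54, 63, 54, 64, 77]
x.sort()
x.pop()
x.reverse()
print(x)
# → [64, 63, 54, 54, 20, 12]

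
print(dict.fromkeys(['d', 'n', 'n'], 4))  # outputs {'d': 4, 'n': 4}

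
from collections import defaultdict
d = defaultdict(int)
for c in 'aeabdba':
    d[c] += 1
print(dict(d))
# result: {'a': 3, 'e': 1, 'b': 2, 'd': 1}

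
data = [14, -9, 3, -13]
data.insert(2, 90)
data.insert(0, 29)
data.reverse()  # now [-13, 3, 90, -9, 14, 29]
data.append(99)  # [-13, 3, 90, -9, 14, 29, 99]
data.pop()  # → 99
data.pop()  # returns 29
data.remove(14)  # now [-13, 3, 90, -9]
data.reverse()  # [-9, 90, 3, -13]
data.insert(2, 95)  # [-9, 90, 95, 3, -13]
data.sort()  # [-13, -9, 3, 90, 95]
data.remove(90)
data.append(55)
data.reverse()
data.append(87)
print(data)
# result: [55, 95, 3, -9, -13, 87]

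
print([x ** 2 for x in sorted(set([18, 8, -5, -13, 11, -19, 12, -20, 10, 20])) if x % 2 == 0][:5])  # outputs [400, 64, 100, 144, 324]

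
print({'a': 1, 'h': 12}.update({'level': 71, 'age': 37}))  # None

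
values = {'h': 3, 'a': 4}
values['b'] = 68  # {'h': 3, 'a': 4, 'b': 68}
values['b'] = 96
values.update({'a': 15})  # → {'h': 3, 'a': 15, 'b': 96}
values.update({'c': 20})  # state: {'h': 3, 'a': 15, 'b': 96, 'c': 20}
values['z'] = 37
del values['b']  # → {'h': 3, 'a': 15, 'c': 20, 'z': 37}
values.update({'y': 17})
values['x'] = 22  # {'h': 3, 'a': 15, 'c': 20, 'z': 37, 'y': 17, 'x': 22}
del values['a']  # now {'h': 3, 'c': 20, 'z': 37, 'y': 17, 'x': 22}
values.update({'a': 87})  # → {'h': 3, 'c': 20, 'z': 37, 'y': 17, 'x': 22, 'a': 87}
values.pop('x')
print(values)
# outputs {'h': 3, 'c': 20, 'z': 37, 'y': 17, 'a': 87}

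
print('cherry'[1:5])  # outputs herr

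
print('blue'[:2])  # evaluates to bl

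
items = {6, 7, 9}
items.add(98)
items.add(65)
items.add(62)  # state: {6, 7, 9, 62, 65, 98}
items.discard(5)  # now {6, 7, 9, 62, 65, 98}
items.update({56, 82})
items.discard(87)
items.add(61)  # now {6, 7, 9, 56, 61, 62, 65, 82, 98}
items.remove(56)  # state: {6, 7, 9, 61, 62, 65, 82, 98}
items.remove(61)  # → {6, 7, 9, 62, 65, 82, 98}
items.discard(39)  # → {6, 7, 9, 62, 65, 82, 98}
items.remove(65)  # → {6, 7, 9, 62, 82, 98}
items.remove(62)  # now {6, 7, 9, 82, 98}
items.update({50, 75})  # {6, 7, 9, 50, 75, 82, 98}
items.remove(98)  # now {6, 7, 9, 50, 75, 82}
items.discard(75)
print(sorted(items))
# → [6, 7, 9, 50, 82]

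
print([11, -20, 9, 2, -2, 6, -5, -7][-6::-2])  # [9, 11]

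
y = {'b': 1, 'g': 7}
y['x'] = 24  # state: {'b': 1, 'g': 7, 'x': 24}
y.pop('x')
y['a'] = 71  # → {'b': 1, 'g': 7, 'a': 71}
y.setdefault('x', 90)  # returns 90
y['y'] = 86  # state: {'b': 1, 'g': 7, 'a': 71, 'x': 90, 'y': 86}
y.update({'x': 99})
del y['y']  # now {'b': 1, 'g': 7, 'a': 71, 'x': 99}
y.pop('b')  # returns 1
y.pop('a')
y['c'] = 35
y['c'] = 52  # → {'g': 7, 'x': 99, 'c': 52}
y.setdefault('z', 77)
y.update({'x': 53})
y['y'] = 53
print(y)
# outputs {'g': 7, 'x': 53, 'c': 52, 'z': 77, 'y': 53}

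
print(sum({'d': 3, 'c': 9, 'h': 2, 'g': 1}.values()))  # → 15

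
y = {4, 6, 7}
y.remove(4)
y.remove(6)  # {7}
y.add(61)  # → {7, 61}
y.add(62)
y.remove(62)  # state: {7, 61}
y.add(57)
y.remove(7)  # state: {57, 61}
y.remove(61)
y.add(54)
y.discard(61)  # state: {54, 57}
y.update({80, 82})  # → {54, 57, 80, 82}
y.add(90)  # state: {54, 57, 80, 82, 90}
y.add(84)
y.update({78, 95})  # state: {54, 57, 78, 80, 82, 84, 90, 95}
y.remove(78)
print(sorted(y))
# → [54, 57, 80, 82, 84, 90, 95]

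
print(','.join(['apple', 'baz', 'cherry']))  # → apple,baz,cherry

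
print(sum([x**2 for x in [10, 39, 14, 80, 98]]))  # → 17821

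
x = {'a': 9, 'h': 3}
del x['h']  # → {'a': 9}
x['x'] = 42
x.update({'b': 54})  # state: {'a': 9, 'x': 42, 'b': 54}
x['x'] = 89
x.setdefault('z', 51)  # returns 51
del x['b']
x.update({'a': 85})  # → {'a': 85, 'x': 89, 'z': 51}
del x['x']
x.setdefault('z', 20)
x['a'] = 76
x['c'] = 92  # {'a': 76, 'z': 51, 'c': 92}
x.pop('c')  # 92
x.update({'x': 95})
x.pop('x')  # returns 95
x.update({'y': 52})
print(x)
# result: {'a': 76, 'z': 51, 'y': 52}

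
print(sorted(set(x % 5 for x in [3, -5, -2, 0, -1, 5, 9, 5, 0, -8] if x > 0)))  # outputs [0, 3, 4]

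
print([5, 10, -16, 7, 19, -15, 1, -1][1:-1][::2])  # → [10, 7, -15]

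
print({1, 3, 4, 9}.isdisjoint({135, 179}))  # True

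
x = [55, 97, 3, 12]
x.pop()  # 12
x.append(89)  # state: [55, 97, 3, 89]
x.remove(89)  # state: [55, 97, 3]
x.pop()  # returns 3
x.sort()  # [55, 97]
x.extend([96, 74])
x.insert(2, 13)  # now [55, 97, 13, 96, 74]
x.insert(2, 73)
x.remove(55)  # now [97, 73, 13, 96, 74]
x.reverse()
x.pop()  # 97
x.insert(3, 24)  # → [74, 96, 13, 24, 73]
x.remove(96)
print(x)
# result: [74, 13, 24, 73]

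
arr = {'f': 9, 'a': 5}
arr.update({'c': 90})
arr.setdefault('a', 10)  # 5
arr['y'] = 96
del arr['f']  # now {'a': 5, 'c': 90, 'y': 96}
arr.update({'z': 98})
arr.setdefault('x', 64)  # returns 64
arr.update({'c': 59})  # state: {'a': 5, 'c': 59, 'y': 96, 'z': 98, 'x': 64}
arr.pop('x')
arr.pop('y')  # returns 96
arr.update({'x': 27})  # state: {'a': 5, 'c': 59, 'z': 98, 'x': 27}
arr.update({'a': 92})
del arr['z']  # {'a': 92, 'c': 59, 'x': 27}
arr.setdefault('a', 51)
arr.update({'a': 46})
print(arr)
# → {'a': 46, 'c': 59, 'x': 27}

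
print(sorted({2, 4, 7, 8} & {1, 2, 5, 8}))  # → [2, 8]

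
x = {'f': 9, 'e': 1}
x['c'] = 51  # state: {'f': 9, 'e': 1, 'c': 51}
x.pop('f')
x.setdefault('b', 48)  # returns 48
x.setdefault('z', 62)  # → 62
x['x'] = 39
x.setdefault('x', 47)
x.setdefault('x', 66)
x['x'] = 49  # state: {'e': 1, 'c': 51, 'b': 48, 'z': 62, 'x': 49}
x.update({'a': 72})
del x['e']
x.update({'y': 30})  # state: {'c': 51, 'b': 48, 'z': 62, 'x': 49, 'a': 72, 'y': 30}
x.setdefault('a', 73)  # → 72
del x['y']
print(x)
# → {'c': 51, 'b': 48, 'z': 62, 'x': 49, 'a': 72}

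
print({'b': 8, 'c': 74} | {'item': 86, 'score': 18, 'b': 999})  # {'b': 999, 'c': 74, 'item': 86, 'score': 18}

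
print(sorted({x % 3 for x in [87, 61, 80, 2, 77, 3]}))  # [0, 1, 2]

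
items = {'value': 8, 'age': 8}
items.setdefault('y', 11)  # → 11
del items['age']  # {'value': 8, 'y': 11}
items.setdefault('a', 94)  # 94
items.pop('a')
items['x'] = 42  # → {'value': 8, 'y': 11, 'x': 42}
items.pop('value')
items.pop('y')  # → 11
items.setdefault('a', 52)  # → 52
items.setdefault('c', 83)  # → 83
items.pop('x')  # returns 42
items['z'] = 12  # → {'a': 52, 'c': 83, 'z': 12}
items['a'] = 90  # {'a': 90, 'c': 83, 'z': 12}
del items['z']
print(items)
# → {'a': 90, 'c': 83}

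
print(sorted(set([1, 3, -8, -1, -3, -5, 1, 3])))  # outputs [-8, -5, -3, -1, 1, 3]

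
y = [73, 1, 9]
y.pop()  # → 9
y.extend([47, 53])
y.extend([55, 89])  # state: [73, 1, 47, 53, 55, 89]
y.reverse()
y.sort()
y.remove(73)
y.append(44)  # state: [1, 47, 53, 55, 89, 44]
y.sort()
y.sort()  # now [1, 44, 47, 53, 55, 89]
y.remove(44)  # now [1, 47, 53, 55, 89]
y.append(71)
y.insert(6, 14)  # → [1, 47, 53, 55, 89, 71, 14]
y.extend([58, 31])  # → [1, 47, 53, 55, 89, 71, 14, 58, 31]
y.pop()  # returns 31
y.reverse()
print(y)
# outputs [58, 14, 71, 89, 55, 53, 47, 1]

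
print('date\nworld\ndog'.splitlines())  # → ['date', 'world', 'dog']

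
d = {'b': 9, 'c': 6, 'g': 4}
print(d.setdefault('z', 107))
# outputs 107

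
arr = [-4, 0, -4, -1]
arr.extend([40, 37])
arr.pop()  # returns 37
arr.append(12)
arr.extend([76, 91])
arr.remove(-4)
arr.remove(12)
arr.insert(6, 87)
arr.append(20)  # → [0, -4, -1, 40, 76, 91, 87, 20]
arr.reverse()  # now [20, 87, 91, 76, 40, -1, -4, 0]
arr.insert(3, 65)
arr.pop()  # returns 0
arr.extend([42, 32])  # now [20, 87, 91, 65, 76, 40, -1, -4, 42, 32]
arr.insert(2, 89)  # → [20, 87, 89, 91, 65, 76, 40, -1, -4, 42, 32]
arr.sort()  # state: [-4, -1, 20, 32, 40, 42, 65, 76, 87, 89, 91]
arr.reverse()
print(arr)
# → [91, 89, 87, 76, 65, 42, 40, 32, 20, -1, -4]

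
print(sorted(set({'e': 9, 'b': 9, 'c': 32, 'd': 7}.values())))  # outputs [7, 9, 32]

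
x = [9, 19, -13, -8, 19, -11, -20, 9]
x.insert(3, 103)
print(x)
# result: [9, 19, -13, 103, -8, 19, -11, -20, 9]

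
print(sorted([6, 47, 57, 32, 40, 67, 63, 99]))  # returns [6, 32, 40, 47, 57, 63, 67, 99]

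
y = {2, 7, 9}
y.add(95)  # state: {2, 7, 9, 95}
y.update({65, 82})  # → {2, 7, 9, 65, 82, 95}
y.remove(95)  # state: {2, 7, 9, 65, 82}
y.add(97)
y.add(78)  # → {2, 7, 9, 65, 78, 82, 97}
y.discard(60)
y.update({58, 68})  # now {2, 7, 9, 58, 65, 68, 78, 82, 97}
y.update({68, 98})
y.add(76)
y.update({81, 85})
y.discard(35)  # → {2, 7, 9, 58, 65, 68, 76, 78, 81, 82, 85, 97, 98}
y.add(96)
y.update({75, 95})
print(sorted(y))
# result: [2, 7, 9, 58, 65, 68, 75, 76, 78, 81, 82, 85, 95, 96, 97, 98]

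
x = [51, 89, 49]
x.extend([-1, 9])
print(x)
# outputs [51, 89, 49, -1, 9]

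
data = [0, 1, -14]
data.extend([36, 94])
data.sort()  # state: [-14, 0, 1, 36, 94]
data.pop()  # 94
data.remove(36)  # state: [-14, 0, 1]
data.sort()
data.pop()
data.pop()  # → 0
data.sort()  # [-14]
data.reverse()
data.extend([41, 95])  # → [-14, 41, 95]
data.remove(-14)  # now [41, 95]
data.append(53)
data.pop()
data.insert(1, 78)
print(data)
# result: [41, 78, 95]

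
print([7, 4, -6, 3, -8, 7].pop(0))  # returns 7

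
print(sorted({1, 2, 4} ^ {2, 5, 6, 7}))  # [1, 4, 5, 6, 7]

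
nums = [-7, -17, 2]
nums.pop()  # 2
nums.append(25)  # [-7, -17, 25]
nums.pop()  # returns 25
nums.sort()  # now [-17, -7]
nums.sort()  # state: [-17, -7]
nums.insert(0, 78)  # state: [78, -17, -7]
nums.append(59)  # [78, -17, -7, 59]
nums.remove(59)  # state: [78, -17, -7]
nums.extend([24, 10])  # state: [78, -17, -7, 24, 10]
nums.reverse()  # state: [10, 24, -7, -17, 78]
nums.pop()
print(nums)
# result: [10, 24, -7, -17]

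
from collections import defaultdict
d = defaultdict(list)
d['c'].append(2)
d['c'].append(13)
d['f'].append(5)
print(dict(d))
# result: {'c': [2, 13], 'f': [5]}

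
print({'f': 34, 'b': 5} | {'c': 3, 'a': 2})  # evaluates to {'f': 34, 'b': 5, 'c': 3, 'a': 2}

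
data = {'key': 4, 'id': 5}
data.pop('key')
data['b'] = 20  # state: {'id': 5, 'b': 20}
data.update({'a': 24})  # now {'id': 5, 'b': 20, 'a': 24}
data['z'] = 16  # {'id': 5, 'b': 20, 'a': 24, 'z': 16}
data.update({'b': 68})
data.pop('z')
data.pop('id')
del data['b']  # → {'a': 24}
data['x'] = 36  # {'a': 24, 'x': 36}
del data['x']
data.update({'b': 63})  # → {'a': 24, 'b': 63}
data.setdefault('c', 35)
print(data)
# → {'a': 24, 'b': 63, 'c': 35}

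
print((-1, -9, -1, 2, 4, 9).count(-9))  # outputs 1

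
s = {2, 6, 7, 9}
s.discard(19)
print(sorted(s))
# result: [2, 6, 7, 9]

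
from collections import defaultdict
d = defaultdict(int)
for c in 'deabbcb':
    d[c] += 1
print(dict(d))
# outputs {'d': 1, 'e': 1, 'a': 1, 'b': 3, 'c': 1}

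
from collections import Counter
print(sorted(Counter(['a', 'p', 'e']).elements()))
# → ['a', 'e', 'p']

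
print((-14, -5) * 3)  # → (-14, -5, -14, -5, -14, -5)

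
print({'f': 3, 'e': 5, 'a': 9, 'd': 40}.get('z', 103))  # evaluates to 103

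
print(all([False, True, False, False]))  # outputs False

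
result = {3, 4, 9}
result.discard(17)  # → {3, 4, 9}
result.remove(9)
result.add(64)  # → {3, 4, 64}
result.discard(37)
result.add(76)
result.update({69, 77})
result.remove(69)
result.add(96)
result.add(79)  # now {3, 4, 64, 76, 77, 79, 96}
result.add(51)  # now {3, 4, 51, 64, 76, 77, 79, 96}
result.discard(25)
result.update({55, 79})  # {3, 4, 51, 55, 64, 76, 77, 79, 96}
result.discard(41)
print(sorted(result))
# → [3, 4, 51, 55, 64, 76, 77, 79, 96]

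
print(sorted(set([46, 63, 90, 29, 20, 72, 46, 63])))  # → [20, 29, 46, 63, 72, 90]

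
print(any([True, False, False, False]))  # True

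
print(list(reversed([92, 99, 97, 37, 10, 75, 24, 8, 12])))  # [12, 8, 24, 75, 10, 37, 97, 99, 92]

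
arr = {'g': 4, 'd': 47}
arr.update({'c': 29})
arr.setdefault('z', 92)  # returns 92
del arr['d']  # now {'g': 4, 'c': 29, 'z': 92}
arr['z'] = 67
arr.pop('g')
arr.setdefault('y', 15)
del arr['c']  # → {'z': 67, 'y': 15}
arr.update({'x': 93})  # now {'z': 67, 'y': 15, 'x': 93}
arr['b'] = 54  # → {'z': 67, 'y': 15, 'x': 93, 'b': 54}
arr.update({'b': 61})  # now {'z': 67, 'y': 15, 'x': 93, 'b': 61}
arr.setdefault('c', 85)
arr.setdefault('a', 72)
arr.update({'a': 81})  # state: {'z': 67, 'y': 15, 'x': 93, 'b': 61, 'c': 85, 'a': 81}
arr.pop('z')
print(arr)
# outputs {'y': 15, 'x': 93, 'b': 61, 'c': 85, 'a': 81}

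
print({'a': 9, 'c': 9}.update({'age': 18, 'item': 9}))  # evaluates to None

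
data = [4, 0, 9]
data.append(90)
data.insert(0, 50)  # [50, 4, 0, 9, 90]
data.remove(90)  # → [50, 4, 0, 9]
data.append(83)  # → [50, 4, 0, 9, 83]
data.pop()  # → 83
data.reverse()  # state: [9, 0, 4, 50]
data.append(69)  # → [9, 0, 4, 50, 69]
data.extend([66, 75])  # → [9, 0, 4, 50, 69, 66, 75]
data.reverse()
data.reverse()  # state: [9, 0, 4, 50, 69, 66, 75]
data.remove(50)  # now [9, 0, 4, 69, 66, 75]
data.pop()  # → 75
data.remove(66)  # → [9, 0, 4, 69]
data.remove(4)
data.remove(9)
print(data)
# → [0, 69]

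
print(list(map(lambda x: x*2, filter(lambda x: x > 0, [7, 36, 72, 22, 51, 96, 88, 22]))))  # [14, 72, 144, 44, 102, 192, 176, 44]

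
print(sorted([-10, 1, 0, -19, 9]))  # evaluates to [-19, -10, 0, 1, 9]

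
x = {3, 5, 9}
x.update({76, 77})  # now {3, 5, 9, 76, 77}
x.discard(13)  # {3, 5, 9, 76, 77}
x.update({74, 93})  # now {3, 5, 9, 74, 76, 77, 93}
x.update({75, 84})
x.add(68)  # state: {3, 5, 9, 68, 74, 75, 76, 77, 84, 93}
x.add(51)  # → {3, 5, 9, 51, 68, 74, 75, 76, 77, 84, 93}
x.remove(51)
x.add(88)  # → {3, 5, 9, 68, 74, 75, 76, 77, 84, 88, 93}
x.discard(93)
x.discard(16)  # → {3, 5, 9, 68, 74, 75, 76, 77, 84, 88}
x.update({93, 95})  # {3, 5, 9, 68, 74, 75, 76, 77, 84, 88, 93, 95}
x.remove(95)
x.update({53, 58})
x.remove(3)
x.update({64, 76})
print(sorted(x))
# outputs [5, 9, 53, 58, 64, 68, 74, 75, 76, 77, 84, 88, 93]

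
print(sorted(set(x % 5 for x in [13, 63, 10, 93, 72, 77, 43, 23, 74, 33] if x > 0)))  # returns [0, 2, 3, 4]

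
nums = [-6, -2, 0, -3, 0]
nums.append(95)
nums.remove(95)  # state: [-6, -2, 0, -3, 0]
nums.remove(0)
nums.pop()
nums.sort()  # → [-6, -3, -2]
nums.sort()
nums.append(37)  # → [-6, -3, -2, 37]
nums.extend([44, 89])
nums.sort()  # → [-6, -3, -2, 37, 44, 89]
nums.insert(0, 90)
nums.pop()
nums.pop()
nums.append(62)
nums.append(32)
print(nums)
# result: [90, -6, -3, -2, 37, 62, 32]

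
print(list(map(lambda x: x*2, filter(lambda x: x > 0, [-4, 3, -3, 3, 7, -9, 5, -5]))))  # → [6, 6, 14, 10]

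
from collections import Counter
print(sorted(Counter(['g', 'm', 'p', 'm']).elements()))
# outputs ['g', 'm', 'm', 'p']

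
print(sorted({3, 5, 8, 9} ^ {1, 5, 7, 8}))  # [1, 3, 7, 9]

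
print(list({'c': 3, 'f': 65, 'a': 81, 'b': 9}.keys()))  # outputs ['c', 'f', 'a', 'b']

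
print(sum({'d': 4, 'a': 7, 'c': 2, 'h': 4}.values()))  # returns 17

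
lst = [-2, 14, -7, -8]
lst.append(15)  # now [-2, 14, -7, -8, 15]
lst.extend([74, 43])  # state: [-2, 14, -7, -8, 15, 74, 43]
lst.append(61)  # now [-2, 14, -7, -8, 15, 74, 43, 61]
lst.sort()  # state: [-8, -7, -2, 14, 15, 43, 61, 74]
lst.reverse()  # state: [74, 61, 43, 15, 14, -2, -7, -8]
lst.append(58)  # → [74, 61, 43, 15, 14, -2, -7, -8, 58]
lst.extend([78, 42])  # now [74, 61, 43, 15, 14, -2, -7, -8, 58, 78, 42]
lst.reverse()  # [42, 78, 58, -8, -7, -2, 14, 15, 43, 61, 74]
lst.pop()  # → 74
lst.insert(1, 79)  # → [42, 79, 78, 58, -8, -7, -2, 14, 15, 43, 61]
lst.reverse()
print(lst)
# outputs [61, 43, 15, 14, -2, -7, -8, 58, 78, 79, 42]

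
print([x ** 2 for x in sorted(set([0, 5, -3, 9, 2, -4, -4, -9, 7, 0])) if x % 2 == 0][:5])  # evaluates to [16, 0, 4]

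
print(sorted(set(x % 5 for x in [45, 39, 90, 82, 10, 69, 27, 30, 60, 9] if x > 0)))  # [0, 2, 4]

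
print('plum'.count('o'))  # 0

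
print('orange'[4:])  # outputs ge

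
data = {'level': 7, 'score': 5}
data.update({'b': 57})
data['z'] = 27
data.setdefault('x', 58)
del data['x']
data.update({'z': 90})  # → {'level': 7, 'score': 5, 'b': 57, 'z': 90}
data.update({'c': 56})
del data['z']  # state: {'level': 7, 'score': 5, 'b': 57, 'c': 56}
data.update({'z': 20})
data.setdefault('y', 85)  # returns 85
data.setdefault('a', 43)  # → 43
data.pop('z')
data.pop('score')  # 5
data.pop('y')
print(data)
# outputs {'level': 7, 'b': 57, 'c': 56, 'a': 43}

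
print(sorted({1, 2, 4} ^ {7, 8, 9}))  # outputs [1, 2, 4, 7, 8, 9]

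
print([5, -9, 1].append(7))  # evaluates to None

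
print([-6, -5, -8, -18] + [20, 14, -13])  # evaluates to [-6, -5, -8, -18, 20, 14, -13]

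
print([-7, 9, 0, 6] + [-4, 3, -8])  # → [-7, 9, 0, 6, -4, 3, -8]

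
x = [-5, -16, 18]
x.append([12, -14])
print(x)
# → [-5, -16, 18, [12, -14]]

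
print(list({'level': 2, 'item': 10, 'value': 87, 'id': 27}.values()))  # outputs [2, 10, 87, 27]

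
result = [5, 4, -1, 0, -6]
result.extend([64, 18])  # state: [5, 4, -1, 0, -6, 64, 18]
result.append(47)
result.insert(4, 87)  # [5, 4, -1, 0, 87, -6, 64, 18, 47]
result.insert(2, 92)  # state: [5, 4, 92, -1, 0, 87, -6, 64, 18, 47]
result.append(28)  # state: [5, 4, 92, -1, 0, 87, -6, 64, 18, 47, 28]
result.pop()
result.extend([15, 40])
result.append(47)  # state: [5, 4, 92, -1, 0, 87, -6, 64, 18, 47, 15, 40, 47]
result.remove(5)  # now [4, 92, -1, 0, 87, -6, 64, 18, 47, 15, 40, 47]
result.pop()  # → 47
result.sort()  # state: [-6, -1, 0, 4, 15, 18, 40, 47, 64, 87, 92]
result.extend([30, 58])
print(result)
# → [-6, -1, 0, 4, 15, 18, 40, 47, 64, 87, 92, 30, 58]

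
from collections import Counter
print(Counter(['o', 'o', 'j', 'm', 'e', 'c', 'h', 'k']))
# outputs Counter({'o': 2, 'j': 1, 'm': 1, 'e': 1, 'c': 1, 'h': 1, 'k': 1})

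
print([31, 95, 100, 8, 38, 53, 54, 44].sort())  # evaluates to None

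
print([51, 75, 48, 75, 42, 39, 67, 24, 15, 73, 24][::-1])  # [24, 73, 15, 24, 67, 39, 42, 75, 48, 75, 51]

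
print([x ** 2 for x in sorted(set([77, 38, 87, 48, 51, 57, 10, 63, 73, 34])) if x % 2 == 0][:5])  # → [100, 1156, 1444, 2304]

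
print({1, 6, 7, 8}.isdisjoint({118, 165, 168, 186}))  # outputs True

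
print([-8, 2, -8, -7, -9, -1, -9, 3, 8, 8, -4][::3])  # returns [-8, -7, -9, 8]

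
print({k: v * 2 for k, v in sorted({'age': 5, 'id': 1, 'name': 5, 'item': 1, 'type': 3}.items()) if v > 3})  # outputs {'age': 10, 'name': 10}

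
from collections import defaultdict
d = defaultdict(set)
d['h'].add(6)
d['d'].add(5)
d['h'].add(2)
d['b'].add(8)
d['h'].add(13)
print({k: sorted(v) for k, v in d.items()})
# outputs {'h': [2, 6, 13], 'd': [5], 'b': [8]}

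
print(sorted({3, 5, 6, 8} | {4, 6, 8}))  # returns [3, 4, 5, 6, 8]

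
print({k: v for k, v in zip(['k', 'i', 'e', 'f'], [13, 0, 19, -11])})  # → {'k': 13, 'i': 0, 'e': 19, 'f': -11}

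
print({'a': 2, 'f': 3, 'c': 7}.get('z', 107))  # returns 107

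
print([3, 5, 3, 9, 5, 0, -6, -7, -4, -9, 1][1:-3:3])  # [5, 5, -7]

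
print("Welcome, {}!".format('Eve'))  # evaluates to Welcome, Eve!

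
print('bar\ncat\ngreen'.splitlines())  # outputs ['bar', 'cat', 'green']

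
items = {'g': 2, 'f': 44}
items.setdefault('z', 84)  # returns 84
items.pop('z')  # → 84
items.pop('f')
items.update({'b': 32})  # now {'g': 2, 'b': 32}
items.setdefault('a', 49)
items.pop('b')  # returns 32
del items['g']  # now {'a': 49}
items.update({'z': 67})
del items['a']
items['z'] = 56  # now {'z': 56}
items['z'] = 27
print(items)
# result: {'z': 27}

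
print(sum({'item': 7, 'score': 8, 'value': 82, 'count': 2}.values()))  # 99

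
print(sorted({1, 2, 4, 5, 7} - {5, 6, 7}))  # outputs [1, 2, 4]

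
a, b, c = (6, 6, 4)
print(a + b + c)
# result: 16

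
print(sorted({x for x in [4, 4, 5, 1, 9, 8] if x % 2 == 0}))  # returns [4, 8]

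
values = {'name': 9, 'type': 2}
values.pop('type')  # 2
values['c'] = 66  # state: {'name': 9, 'c': 66}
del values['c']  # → {'name': 9}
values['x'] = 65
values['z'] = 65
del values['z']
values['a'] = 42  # {'name': 9, 'x': 65, 'a': 42}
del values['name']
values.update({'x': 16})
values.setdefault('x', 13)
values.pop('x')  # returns 16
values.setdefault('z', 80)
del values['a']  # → {'z': 80}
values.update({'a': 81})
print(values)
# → {'z': 80, 'a': 81}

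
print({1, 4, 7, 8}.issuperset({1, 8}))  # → True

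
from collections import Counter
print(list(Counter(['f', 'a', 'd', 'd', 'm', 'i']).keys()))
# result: ['f', 'a', 'd', 'm', 'i']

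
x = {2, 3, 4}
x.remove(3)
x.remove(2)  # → {4}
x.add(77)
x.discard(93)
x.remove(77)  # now {4}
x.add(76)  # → {4, 76}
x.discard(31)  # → {4, 76}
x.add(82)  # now {4, 76, 82}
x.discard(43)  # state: {4, 76, 82}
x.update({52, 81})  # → {4, 52, 76, 81, 82}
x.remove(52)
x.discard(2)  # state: {4, 76, 81, 82}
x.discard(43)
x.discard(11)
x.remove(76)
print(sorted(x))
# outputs [4, 81, 82]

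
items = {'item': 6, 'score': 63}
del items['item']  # {'score': 63}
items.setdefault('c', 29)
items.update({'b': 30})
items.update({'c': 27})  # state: {'score': 63, 'c': 27, 'b': 30}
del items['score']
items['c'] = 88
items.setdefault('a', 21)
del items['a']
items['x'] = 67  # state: {'c': 88, 'b': 30, 'x': 67}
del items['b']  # {'c': 88, 'x': 67}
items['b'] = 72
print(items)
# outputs {'c': 88, 'x': 67, 'b': 72}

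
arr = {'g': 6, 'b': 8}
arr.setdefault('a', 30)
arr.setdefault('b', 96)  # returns 8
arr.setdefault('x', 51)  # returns 51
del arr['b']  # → {'g': 6, 'a': 30, 'x': 51}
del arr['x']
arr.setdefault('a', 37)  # 30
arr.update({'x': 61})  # {'g': 6, 'a': 30, 'x': 61}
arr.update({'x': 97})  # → {'g': 6, 'a': 30, 'x': 97}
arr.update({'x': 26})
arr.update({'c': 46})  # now {'g': 6, 'a': 30, 'x': 26, 'c': 46}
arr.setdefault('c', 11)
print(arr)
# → {'g': 6, 'a': 30, 'x': 26, 'c': 46}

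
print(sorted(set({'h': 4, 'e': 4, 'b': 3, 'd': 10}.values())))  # [3, 4, 10]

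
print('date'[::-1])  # etad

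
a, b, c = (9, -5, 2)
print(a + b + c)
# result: 6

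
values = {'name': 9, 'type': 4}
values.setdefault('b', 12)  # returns 12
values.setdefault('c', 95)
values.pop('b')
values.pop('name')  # 9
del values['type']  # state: {'c': 95}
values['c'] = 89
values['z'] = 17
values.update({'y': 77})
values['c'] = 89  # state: {'c': 89, 'z': 17, 'y': 77}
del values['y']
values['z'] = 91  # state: {'c': 89, 'z': 91}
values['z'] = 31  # {'c': 89, 'z': 31}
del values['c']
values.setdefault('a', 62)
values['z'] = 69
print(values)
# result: {'z': 69, 'a': 62}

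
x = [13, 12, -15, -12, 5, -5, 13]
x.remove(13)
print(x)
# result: [12, -15, -12, 5, -5, 13]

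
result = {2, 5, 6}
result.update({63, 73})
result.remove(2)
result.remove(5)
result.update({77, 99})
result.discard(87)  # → {6, 63, 73, 77, 99}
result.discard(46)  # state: {6, 63, 73, 77, 99}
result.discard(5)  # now {6, 63, 73, 77, 99}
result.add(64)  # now {6, 63, 64, 73, 77, 99}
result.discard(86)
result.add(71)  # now {6, 63, 64, 71, 73, 77, 99}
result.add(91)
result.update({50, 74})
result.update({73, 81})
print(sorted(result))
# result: [6, 50, 63, 64, 71, 73, 74, 77, 81, 91, 99]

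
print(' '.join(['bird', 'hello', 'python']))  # bird hello python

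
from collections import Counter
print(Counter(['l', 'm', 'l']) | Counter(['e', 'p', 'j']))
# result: Counter({'l': 2, 'm': 1, 'e': 1, 'p': 1, 'j': 1})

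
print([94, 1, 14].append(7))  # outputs None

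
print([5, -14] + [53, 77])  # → [5, -14, 53, 77]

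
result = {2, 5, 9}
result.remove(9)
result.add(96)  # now {2, 5, 96}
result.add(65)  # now {2, 5, 65, 96}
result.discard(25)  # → {2, 5, 65, 96}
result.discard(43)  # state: {2, 5, 65, 96}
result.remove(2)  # {5, 65, 96}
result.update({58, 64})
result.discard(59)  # {5, 58, 64, 65, 96}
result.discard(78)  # {5, 58, 64, 65, 96}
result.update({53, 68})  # {5, 53, 58, 64, 65, 68, 96}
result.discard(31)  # {5, 53, 58, 64, 65, 68, 96}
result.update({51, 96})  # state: {5, 51, 53, 58, 64, 65, 68, 96}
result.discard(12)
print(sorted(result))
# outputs [5, 51, 53, 58, 64, 65, 68, 96]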